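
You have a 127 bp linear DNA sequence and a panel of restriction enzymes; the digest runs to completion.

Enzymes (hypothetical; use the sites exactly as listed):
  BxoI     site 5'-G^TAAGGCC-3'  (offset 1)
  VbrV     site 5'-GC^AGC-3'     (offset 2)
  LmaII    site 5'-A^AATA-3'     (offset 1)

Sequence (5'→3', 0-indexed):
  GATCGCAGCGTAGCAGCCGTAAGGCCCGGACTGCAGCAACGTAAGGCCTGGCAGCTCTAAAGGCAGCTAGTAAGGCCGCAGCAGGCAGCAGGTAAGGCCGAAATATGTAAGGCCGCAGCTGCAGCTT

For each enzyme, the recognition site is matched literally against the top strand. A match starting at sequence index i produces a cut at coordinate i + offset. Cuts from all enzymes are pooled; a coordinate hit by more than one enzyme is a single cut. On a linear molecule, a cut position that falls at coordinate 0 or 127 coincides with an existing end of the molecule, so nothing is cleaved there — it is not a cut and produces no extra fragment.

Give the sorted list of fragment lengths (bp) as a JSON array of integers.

[5,5,6,6,6,6,6,7,7,8,9,9,9,11,12,15]

Scan for sites:
  BxoI GTAAGGCC/1: at [18, 40, 69, 91, 106] ⇒ [19, 41, 70, 92, 107]
  VbrV GCAGC/2: at [4, 12, 32, 50, 62, 77, 84, 114, 120] ⇒ [6, 14, 34, 52, 64, 79, 86, 116, 122]
  LmaII AAATA/1: at [100] ⇒ [101]

Pooled cuts: [6, 14, 19, 34, 41, 52, 64, 70, 79, 86, 92, 101, 107, 116, 122]

Fragments:
  [0,6): 6 bp
  [6,14): 8 bp
  [14,19): 5 bp
  [19,34): 15 bp
  [34,41): 7 bp
  [41,52): 11 bp
  [52,64): 12 bp
  [64,70): 6 bp
  [70,79): 9 bp
  [79,86): 7 bp
  [86,92): 6 bp
  [92,101): 9 bp
  [101,107): 6 bp
  [107,116): 9 bp
  [116,122): 6 bp
  [122,127): 5 bp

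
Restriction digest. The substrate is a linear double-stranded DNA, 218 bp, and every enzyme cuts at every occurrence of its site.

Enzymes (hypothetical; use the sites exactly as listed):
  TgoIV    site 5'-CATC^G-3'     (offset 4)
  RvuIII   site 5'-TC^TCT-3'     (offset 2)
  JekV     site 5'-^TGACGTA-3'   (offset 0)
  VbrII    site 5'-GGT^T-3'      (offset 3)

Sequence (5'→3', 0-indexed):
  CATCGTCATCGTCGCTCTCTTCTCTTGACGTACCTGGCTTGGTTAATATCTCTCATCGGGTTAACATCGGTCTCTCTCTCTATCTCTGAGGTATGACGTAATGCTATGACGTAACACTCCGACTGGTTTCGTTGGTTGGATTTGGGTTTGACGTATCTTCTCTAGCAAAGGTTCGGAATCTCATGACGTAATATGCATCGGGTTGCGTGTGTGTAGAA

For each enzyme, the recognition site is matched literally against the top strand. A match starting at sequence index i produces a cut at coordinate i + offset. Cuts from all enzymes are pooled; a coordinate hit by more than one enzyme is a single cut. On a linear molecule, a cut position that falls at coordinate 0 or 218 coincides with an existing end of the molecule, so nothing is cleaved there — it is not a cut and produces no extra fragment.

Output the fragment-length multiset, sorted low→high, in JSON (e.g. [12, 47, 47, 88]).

Per-enzyme occurrences:
  TgoIV (CATCG, off=4): starts [0, 6, 53, 64, 195] → cuts [4, 10, 57, 68, 199]
  RvuIII (TCTCT, off=2): starts [15, 20, 48, 70, 72, 74, 76, 82, 158] → cuts [17, 22, 50, 72, 74, 76, 78, 84, 160]
  JekV (TGACGTA, off=0): starts [25, 93, 106, 148, 183] → cuts [25, 93, 106, 148, 183]
  VbrII (GGTT, off=3): starts [40, 58, 124, 133, 144, 169, 200] → cuts [43, 61, 127, 136, 147, 172, 203]

Pooled cuts: [4, 10, 17, 22, 25, 43, 50, 57, 61, 68, 72, 74, 76, 78, 84, 93, 106, 127, 136, 147, 148, 160, 172, 183, 199, 203]

Fragments:
  [0,4): 4 bp
  [4,10): 6 bp
  [10,17): 7 bp
  [17,22): 5 bp
  [22,25): 3 bp
  [25,43): 18 bp
  [43,50): 7 bp
  [50,57): 7 bp
  [57,61): 4 bp
  [61,68): 7 bp
  [68,72): 4 bp
  [72,74): 2 bp
  [74,76): 2 bp
  [76,78): 2 bp
  [78,84): 6 bp
  [84,93): 9 bp
  [93,106): 13 bp
  [106,127): 21 bp
  [127,136): 9 bp
  [136,147): 11 bp
  [147,148): 1 bp
  [148,160): 12 bp
  [160,172): 12 bp
  [172,183): 11 bp
  [183,199): 16 bp
  [199,203): 4 bp
  [203,218): 15 bp

[1,2,2,2,3,4,4,4,4,5,6,6,7,7,7,7,9,9,11,11,12,12,13,15,16,18,21]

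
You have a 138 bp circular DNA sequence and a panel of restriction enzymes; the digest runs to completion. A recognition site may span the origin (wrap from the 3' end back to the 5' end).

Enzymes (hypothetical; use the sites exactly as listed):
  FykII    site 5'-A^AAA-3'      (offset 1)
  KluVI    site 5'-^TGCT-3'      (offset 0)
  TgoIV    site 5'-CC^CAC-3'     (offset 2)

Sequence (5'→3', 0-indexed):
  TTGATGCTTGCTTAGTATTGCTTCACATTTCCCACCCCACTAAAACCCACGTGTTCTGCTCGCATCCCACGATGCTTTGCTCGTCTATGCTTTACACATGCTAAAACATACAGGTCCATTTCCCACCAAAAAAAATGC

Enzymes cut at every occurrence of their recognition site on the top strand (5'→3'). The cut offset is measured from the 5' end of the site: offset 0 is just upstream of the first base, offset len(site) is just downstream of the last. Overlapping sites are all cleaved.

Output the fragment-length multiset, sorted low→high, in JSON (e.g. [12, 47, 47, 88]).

[1,1,1,1,3,4,5,5,5,5,5,5,5,7,9,10,10,11,11,14,20]

Site scan:
  FykII (AAAA, off=1): starts [41, 102, 127, 128, 129, 130, 131] → cuts [42, 103, 128, 129, 130, 131, 132]
  KluVI (TGCT, off=0): starts [4, 8, 18, 56, 72, 77, 87, 98, 135] → cuts [4, 8, 18, 56, 72, 77, 87, 98, 135]
  TgoIV (CCCAC, off=2): starts [30, 35, 45, 65, 121] → cuts [32, 37, 47, 67, 123]

Pooled cuts: [4, 8, 18, 32, 37, 42, 47, 56, 67, 72, 77, 87, 98, 103, 123, 128, 129, 130, 131, 132, 135]

Fragment lengths:
  4→8: 4 bp
  8→18: 10 bp
  18→32: 14 bp
  32→37: 5 bp
  37→42: 5 bp
  42→47: 5 bp
  47→56: 9 bp
  56→67: 11 bp
  67→72: 5 bp
  72→77: 5 bp
  77→87: 10 bp
  87→98: 11 bp
  98→103: 5 bp
  103→123: 20 bp
  123→128: 5 bp
  128→129: 1 bp
  129→130: 1 bp
  130→131: 1 bp
  131→132: 1 bp
  132→135: 3 bp
  135→4 (wrap): 138-135+4 = 7 bp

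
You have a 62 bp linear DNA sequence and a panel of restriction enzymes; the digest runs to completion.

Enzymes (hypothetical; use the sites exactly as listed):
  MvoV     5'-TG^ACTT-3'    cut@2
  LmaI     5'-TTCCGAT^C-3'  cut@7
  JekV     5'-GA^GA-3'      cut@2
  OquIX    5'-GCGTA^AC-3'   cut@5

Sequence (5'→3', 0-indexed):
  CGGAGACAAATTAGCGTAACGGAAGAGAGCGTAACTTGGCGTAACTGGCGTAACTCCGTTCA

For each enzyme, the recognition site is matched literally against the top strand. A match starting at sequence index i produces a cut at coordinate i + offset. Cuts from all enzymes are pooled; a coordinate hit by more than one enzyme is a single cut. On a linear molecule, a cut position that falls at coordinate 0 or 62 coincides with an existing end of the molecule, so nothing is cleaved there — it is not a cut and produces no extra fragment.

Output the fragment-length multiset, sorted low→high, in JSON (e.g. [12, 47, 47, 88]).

Site scan:
  MvoV (TGACTT, off=2): no sites
  LmaI (TTCCGATC, off=7): no sites
  JekV GAGA/2: at [2, 24] ⇒ [4, 26]
  OquIX GCGTAAC/5: at [13, 28, 38, 47] ⇒ [18, 33, 43, 52]

All cut coordinates (distinct, sorted): [4, 18, 26, 33, 43, 52]

Fragments:
  [0,4): 4 bp
  [4,18): 14 bp
  [18,26): 8 bp
  [26,33): 7 bp
  [33,43): 10 bp
  [43,52): 9 bp
  [52,62): 10 bp

[4,7,8,9,10,10,14]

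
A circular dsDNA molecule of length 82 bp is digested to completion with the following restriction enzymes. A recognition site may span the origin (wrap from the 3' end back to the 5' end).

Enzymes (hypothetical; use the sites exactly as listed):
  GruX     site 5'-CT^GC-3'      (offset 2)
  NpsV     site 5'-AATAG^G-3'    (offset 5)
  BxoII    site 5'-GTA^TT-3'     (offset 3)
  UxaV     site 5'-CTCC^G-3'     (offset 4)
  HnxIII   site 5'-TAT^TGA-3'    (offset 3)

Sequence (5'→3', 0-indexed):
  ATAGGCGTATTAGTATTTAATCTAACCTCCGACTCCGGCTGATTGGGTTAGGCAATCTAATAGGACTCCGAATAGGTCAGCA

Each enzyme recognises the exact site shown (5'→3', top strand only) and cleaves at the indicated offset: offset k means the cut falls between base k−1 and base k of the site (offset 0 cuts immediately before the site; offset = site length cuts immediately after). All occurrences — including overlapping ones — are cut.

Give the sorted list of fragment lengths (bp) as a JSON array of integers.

[5,6,6,6,6,11,15,27]

Scan for sites:
  GruX (CTGC, off=2): no sites
  NpsV AATAGG/5: at [58, 70, 81] ⇒ [4, 63, 75]
  BxoII GTATT/3: at [6, 12] ⇒ [9, 15]
  UxaV CTCCG/4: at [26, 32, 65] ⇒ [30, 36, 69]
  HnxIII (TATTGA, off=3): no sites

Pooled cuts: [4, 9, 15, 30, 36, 63, 69, 75]

Fragment lengths:
  4→9: 5 bp
  9→15: 6 bp
  15→30: 15 bp
  30→36: 6 bp
  36→63: 27 bp
  63→69: 6 bp
  69→75: 6 bp
  75→4 (wrap): 82-75+4 = 11 bp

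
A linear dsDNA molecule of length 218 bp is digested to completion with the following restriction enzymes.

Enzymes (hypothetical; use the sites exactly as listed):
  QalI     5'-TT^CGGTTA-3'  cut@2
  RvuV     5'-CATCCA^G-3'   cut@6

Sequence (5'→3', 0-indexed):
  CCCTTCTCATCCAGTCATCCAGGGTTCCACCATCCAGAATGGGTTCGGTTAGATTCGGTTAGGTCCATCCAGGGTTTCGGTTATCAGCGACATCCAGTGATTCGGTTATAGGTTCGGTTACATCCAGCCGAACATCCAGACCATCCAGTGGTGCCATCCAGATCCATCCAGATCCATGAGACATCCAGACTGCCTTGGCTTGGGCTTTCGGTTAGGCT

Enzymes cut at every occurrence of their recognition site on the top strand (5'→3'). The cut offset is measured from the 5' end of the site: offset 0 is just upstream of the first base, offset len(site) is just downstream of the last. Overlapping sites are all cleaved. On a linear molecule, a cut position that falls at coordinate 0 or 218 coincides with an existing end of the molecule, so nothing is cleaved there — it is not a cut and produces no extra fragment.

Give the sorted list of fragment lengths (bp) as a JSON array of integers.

[6,6,8,9,9,10,10,10,12,12,12,13,13,15,16,17,19,21]

Per-enzyme occurrences:
  QalI (TTCGGTTA, off=2): starts [43, 53, 75, 100, 112, 206] → cuts [45, 55, 77, 102, 114, 208]
  RvuV (CATCCAG, off=6): starts [7, 15, 30, 65, 90, 120, 132, 141, 154, 164, 181] → cuts [13, 21, 36, 71, 96, 126, 138, 147, 160, 170, 187]

Pooled cuts: [13, 21, 36, 45, 55, 71, 77, 96, 102, 114, 126, 138, 147, 160, 170, 187, 208]

Fragment lengths:
  [0,13): 13 bp
  [13,21): 8 bp
  [21,36): 15 bp
  [36,45): 9 bp
  [45,55): 10 bp
  [55,71): 16 bp
  [71,77): 6 bp
  [77,96): 19 bp
  [96,102): 6 bp
  [102,114): 12 bp
  [114,126): 12 bp
  [126,138): 12 bp
  [138,147): 9 bp
  [147,160): 13 bp
  [160,170): 10 bp
  [170,187): 17 bp
  [187,208): 21 bp
  [208,218): 10 bp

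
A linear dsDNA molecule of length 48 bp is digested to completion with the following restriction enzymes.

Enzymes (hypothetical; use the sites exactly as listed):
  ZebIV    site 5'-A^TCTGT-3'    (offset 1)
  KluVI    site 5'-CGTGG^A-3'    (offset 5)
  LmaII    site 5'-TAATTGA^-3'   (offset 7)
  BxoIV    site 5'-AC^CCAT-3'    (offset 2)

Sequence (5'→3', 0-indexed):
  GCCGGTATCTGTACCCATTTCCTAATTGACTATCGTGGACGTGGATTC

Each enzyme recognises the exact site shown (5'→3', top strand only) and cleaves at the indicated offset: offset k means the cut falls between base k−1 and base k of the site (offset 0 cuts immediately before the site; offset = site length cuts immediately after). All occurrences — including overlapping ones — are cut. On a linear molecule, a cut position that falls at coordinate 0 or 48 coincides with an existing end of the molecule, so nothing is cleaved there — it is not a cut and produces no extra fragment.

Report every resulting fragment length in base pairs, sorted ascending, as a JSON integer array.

[4,6,7,7,9,15]

Scan for sites:
  ZebIV ATCTGT/1: at [6] ⇒ [7]
  KluVI CGTGGA/5: at [33, 39] ⇒ [38, 44]
  LmaII TAATTGA/7: at [22] ⇒ [29]
  BxoIV ACCCAT/2: at [12] ⇒ [14]

All cut coordinates (distinct, sorted): [7, 14, 29, 38, 44]

Fragment lengths:
  [0,7): 7 bp
  [7,14): 7 bp
  [14,29): 15 bp
  [29,38): 9 bp
  [38,44): 6 bp
  [44,48): 4 bp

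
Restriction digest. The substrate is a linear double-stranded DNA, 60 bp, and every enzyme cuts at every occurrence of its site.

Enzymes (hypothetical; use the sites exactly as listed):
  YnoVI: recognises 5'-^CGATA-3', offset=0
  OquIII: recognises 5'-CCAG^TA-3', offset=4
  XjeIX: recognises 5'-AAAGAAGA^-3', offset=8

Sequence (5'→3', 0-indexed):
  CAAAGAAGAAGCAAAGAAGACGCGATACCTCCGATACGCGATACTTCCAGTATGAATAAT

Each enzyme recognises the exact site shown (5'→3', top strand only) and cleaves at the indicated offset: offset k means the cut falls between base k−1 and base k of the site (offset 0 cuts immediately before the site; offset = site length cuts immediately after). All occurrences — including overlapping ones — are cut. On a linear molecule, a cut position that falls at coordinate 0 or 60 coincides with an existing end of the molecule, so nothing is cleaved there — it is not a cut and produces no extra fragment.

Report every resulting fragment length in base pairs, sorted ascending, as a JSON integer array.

Scan for sites:
  YnoVI (CGATA, off=0): starts [22, 31, 38] → cuts [22, 31, 38]
  OquIII (CCAGTA, off=4): starts [46] → cuts [50]
  XjeIX (AAAGAAGA, off=8): starts [1, 12] → cuts [9, 20]

All cut coordinates (distinct, sorted): [9, 20, 22, 31, 38, 50]

Fragments:
  [0,9): 9 bp
  [9,20): 11 bp
  [20,22): 2 bp
  [22,31): 9 bp
  [31,38): 7 bp
  [38,50): 12 bp
  [50,60): 10 bp

[2,7,9,9,10,11,12]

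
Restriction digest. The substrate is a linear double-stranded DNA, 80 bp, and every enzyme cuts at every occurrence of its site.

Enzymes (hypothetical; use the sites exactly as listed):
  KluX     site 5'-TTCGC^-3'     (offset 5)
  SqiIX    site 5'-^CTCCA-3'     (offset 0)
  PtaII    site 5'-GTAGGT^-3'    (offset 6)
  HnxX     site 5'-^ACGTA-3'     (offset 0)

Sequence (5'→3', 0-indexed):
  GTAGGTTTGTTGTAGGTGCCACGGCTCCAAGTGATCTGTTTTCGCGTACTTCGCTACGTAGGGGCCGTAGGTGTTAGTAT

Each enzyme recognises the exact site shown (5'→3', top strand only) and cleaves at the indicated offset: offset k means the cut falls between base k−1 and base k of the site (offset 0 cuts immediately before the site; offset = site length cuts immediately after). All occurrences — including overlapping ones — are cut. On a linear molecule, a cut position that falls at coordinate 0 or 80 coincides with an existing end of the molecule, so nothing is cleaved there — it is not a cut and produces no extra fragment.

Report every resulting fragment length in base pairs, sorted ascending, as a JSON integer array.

Site scan:
  KluX (TTCGC, off=5): starts [40, 49] → cuts [45, 54]
  SqiIX (CTCCA, off=0): starts [24] → cuts [24]
  PtaII (GTAGGT, off=6): starts [0, 11, 66] → cuts [6, 17, 72]
  HnxX (ACGTA, off=0): starts [55] → cuts [55]

All cut coordinates (distinct, sorted): [6, 17, 24, 45, 54, 55, 72]

Fragment lengths:
  [0,6): 6 bp
  [6,17): 11 bp
  [17,24): 7 bp
  [24,45): 21 bp
  [45,54): 9 bp
  [54,55): 1 bp
  [55,72): 17 bp
  [72,80): 8 bp

[1,6,7,8,9,11,17,21]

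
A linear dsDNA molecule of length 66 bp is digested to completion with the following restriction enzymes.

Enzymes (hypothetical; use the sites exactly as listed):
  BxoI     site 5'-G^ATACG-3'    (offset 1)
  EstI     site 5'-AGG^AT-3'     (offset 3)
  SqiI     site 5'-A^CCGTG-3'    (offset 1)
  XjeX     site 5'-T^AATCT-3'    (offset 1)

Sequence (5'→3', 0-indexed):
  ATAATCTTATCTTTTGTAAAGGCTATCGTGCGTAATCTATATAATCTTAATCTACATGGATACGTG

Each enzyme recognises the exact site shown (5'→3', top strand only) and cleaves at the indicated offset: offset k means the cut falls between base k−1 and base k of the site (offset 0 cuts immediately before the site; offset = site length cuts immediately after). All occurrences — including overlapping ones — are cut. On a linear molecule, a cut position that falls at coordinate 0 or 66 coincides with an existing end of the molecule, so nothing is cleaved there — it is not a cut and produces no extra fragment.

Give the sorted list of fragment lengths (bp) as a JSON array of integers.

Scan for sites:
  BxoI GATACG/1: at [58] ⇒ [59]
  EstI (AGGAT, off=3): no sites
  SqiI (ACCGTG, off=1): no sites
  XjeX TAATCT/1: at [1, 32, 41, 47] ⇒ [2, 33, 42, 48]

Pooled cuts: [2, 33, 42, 48, 59]

Fragment lengths:
  [0,2): 2 bp
  [2,33): 31 bp
  [33,42): 9 bp
  [42,48): 6 bp
  [48,59): 11 bp
  [59,66): 7 bp

[2,6,7,9,11,31]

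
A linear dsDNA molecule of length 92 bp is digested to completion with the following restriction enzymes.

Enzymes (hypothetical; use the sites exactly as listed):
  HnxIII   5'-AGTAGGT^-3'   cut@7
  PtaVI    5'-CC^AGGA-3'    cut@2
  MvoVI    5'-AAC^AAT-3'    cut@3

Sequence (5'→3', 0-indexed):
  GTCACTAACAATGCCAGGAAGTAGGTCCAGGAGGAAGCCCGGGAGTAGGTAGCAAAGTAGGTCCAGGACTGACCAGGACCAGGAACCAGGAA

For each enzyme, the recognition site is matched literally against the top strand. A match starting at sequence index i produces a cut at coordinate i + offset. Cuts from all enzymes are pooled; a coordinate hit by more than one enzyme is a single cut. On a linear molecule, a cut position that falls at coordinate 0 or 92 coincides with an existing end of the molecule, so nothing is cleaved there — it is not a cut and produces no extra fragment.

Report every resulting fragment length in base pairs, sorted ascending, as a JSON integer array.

Scan for sites:
  HnxIII AGTAGGT/7: at [19, 43, 55] ⇒ [26, 50, 62]
  PtaVI CCAGGA/2: at [13, 26, 62, 72, 78, 85] ⇒ [15, 28, 64, 74, 80, 87]
  MvoVI AACAAT/3: at [6] ⇒ [9]

All cut coordinates (distinct, sorted): [9, 15, 26, 28, 50, 62, 64, 74, 80, 87]

Fragment lengths:
  [0,9): 9 bp
  [9,15): 6 bp
  [15,26): 11 bp
  [26,28): 2 bp
  [28,50): 22 bp
  [50,62): 12 bp
  [62,64): 2 bp
  [64,74): 10 bp
  [74,80): 6 bp
  [80,87): 7 bp
  [87,92): 5 bp

[2,2,5,6,6,7,9,10,11,12,22]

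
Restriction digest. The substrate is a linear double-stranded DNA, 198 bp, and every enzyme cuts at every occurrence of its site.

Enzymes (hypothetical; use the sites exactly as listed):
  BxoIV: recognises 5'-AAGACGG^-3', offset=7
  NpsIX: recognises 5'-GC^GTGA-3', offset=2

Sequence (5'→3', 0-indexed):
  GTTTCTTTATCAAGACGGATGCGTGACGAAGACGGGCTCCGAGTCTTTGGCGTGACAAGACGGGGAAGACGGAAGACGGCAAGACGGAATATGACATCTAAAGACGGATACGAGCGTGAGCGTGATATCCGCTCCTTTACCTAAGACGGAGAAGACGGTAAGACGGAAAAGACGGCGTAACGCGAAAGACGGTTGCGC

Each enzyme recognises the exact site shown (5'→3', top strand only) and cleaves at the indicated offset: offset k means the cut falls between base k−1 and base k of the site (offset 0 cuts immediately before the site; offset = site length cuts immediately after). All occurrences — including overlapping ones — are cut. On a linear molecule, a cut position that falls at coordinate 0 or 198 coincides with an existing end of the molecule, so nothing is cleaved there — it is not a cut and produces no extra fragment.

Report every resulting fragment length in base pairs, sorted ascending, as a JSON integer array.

[4,6,6,7,8,8,8,9,9,9,12,13,16,17,18,20,28]

Scan for sites:
  BxoIV AAGACGG/7: at [11, 28, 56, 65, 72, 80, 100, 142, 151, 159, 168, 185] ⇒ [18, 35, 63, 72, 79, 87, 107, 149, 158, 166, 175, 192]
  NpsIX GCGTGA/2: at [20, 49, 113, 119] ⇒ [22, 51, 115, 121]

All cut coordinates (distinct, sorted): [18, 22, 35, 51, 63, 72, 79, 87, 107, 115, 121, 149, 158, 166, 175, 192]

Fragment lengths:
  [0,18): 18 bp
  [18,22): 4 bp
  [22,35): 13 bp
  [35,51): 16 bp
  [51,63): 12 bp
  [63,72): 9 bp
  [72,79): 7 bp
  [79,87): 8 bp
  [87,107): 20 bp
  [107,115): 8 bp
  [115,121): 6 bp
  [121,149): 28 bp
  [149,158): 9 bp
  [158,166): 8 bp
  [166,175): 9 bp
  [175,192): 17 bp
  [192,198): 6 bp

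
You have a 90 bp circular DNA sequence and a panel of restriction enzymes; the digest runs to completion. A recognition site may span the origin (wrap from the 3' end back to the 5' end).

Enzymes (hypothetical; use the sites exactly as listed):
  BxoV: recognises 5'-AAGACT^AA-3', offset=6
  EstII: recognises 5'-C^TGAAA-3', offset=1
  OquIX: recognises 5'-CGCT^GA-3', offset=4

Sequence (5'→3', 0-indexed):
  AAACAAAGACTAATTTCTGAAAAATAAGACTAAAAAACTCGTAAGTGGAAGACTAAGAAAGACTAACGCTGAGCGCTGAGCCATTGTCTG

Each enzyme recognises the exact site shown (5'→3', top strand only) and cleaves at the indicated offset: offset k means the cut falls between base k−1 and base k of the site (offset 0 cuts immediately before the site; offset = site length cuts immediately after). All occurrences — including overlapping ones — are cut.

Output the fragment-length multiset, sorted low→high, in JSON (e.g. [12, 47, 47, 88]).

Per-enzyme occurrences:
  BxoV AAGACTAA/6: at [5, 25, 48, 58] ⇒ [11, 31, 54, 64]
  EstII CTGAAA/1: at [16, 87] ⇒ [17, 88]
  OquIX CGCTGA/4: at [66, 73] ⇒ [70, 77]

Pooled cuts: [11, 17, 31, 54, 64, 70, 77, 88]

Fragment lengths:
  11→17: 6 bp
  17→31: 14 bp
  31→54: 23 bp
  54→64: 10 bp
  64→70: 6 bp
  70→77: 7 bp
  77→88: 11 bp
  88→11 (wrap): 90-88+11 = 13 bp

[6,6,7,10,11,13,14,23]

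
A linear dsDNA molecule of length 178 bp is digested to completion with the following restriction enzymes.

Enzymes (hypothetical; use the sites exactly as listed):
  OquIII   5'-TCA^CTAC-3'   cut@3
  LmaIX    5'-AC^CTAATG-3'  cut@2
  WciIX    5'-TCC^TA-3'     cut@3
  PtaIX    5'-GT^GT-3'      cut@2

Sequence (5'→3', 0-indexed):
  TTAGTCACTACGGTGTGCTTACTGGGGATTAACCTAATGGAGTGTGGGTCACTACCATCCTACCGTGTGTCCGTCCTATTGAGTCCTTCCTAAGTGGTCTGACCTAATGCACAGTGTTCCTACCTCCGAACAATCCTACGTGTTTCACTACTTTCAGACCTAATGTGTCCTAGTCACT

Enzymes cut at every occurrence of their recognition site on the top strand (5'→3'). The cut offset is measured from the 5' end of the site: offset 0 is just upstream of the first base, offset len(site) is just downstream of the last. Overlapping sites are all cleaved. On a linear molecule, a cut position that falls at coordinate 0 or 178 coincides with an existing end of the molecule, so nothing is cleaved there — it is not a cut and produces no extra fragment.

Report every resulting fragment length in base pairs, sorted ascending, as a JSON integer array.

Site scan:
  OquIII (TCACTAC, off=3): starts [4, 48, 144] → cuts [7, 51, 147]
  LmaIX (ACCTAATG, off=2): starts [31, 101, 157] → cuts [33, 103, 159]
  WciIX (TCCTA, off=3): starts [57, 73, 87, 117, 133, 167] → cuts [60, 76, 90, 120, 136, 170]
  PtaIX (GTGT, off=2): starts [12, 41, 64, 66, 113, 139, 164] → cuts [14, 43, 66, 68, 115, 141, 166]

Pooled cuts: [7, 14, 33, 43, 51, 60, 66, 68, 76, 90, 103, 115, 120, 136, 141, 147, 159, 166, 170]

Fragments:
  [0,7): 7 bp
  [7,14): 7 bp
  [14,33): 19 bp
  [33,43): 10 bp
  [43,51): 8 bp
  [51,60): 9 bp
  [60,66): 6 bp
  [66,68): 2 bp
  [68,76): 8 bp
  [76,90): 14 bp
  [90,103): 13 bp
  [103,115): 12 bp
  [115,120): 5 bp
  [120,136): 16 bp
  [136,141): 5 bp
  [141,147): 6 bp
  [147,159): 12 bp
  [159,166): 7 bp
  [166,170): 4 bp
  [170,178): 8 bp

[2,4,5,5,6,6,7,7,7,8,8,8,9,10,12,12,13,14,16,19]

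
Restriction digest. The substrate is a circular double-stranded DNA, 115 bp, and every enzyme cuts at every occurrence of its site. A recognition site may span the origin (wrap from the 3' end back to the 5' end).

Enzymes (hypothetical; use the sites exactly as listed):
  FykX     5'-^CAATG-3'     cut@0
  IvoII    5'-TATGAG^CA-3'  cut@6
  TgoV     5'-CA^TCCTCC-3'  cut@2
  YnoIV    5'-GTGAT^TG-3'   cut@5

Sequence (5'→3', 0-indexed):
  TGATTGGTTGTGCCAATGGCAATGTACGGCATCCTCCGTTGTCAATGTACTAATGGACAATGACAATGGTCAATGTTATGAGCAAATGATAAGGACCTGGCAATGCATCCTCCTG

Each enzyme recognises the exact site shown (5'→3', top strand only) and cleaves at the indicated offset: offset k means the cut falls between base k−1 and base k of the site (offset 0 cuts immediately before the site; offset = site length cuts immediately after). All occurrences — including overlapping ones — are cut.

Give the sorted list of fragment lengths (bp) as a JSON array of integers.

Per-enzyme occurrences:
  FykX (CAATG, off=0): starts [13, 19, 42, 57, 63, 70, 100] → cuts [13, 19, 42, 57, 63, 70, 100]
  IvoII (TATGAGCA, off=6): starts [76] → cuts [82]
  TgoV (CATCCTCC, off=2): starts [29, 105] → cuts [31, 107]
  YnoIV (GTGATTG, off=5): starts [114] → cuts [4]

All cut coordinates (distinct, sorted): [4, 13, 19, 31, 42, 57, 63, 70, 82, 100, 107]

Fragment lengths:
  4→13: 9 bp
  13→19: 6 bp
  19→31: 12 bp
  31→42: 11 bp
  42→57: 15 bp
  57→63: 6 bp
  63→70: 7 bp
  70→82: 12 bp
  82→100: 18 bp
  100→107: 7 bp
  107→4 (wrap): 115-107+4 = 12 bp

[6,6,7,7,9,11,12,12,12,15,18]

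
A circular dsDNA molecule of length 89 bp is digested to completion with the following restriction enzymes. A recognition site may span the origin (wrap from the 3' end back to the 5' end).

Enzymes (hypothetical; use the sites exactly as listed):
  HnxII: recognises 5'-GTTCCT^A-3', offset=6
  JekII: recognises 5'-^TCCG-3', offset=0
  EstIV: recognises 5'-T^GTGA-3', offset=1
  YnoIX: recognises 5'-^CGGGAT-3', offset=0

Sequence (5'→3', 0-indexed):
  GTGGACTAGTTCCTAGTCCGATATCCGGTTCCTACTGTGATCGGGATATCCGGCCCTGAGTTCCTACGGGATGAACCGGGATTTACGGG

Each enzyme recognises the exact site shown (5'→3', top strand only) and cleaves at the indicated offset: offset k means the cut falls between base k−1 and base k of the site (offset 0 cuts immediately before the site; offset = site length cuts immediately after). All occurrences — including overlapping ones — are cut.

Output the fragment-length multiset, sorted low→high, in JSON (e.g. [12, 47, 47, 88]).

[1,2,3,5,7,7,10,10,17,27]

Scan for sites:
  HnxII (GTTCCTA, off=6): starts [8, 27, 59] → cuts [14, 33, 65]
  JekII (TCCG, off=0): starts [16, 23, 48] → cuts [16, 23, 48]
  EstIV (TGTGA, off=1): starts [35] → cuts [36]
  YnoIX (CGGGAT, off=0): starts [41, 66, 76] → cuts [41, 66, 76]

All cut coordinates (distinct, sorted): [14, 16, 23, 33, 36, 41, 48, 65, 66, 76]

Fragment lengths:
  14→16: 2 bp
  16→23: 7 bp
  23→33: 10 bp
  33→36: 3 bp
  36→41: 5 bp
  41→48: 7 bp
  48→65: 17 bp
  65→66: 1 bp
  66→76: 10 bp
  76→14 (wrap): 89-76+14 = 27 bp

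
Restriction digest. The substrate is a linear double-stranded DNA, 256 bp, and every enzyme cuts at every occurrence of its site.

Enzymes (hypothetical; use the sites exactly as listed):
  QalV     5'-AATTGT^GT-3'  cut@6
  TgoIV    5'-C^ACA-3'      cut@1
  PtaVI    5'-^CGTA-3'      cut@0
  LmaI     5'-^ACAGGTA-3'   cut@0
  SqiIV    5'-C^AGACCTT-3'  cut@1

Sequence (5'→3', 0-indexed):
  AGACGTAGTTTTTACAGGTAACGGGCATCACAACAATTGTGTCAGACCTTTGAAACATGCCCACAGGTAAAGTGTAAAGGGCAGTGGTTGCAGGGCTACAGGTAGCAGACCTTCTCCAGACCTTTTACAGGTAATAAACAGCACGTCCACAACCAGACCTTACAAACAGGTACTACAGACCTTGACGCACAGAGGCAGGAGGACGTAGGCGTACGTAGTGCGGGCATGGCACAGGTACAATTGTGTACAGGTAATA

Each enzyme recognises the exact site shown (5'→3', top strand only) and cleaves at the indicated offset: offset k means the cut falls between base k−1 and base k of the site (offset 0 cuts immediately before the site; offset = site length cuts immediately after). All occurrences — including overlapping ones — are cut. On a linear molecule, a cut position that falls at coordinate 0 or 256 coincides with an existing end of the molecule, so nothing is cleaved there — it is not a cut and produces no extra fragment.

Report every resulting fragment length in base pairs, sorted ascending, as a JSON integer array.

[2,3,3,4,6,6,9,9,10,10,11,11,11,11,12,14,15,16,17,19,22,35]

Per-enzyme occurrences:
  QalV (AATTGTGT, off=6): starts [34, 238] → cuts [40, 244]
  TgoIV (CACA, off=1): starts [28, 61, 147, 187, 229] → cuts [29, 62, 148, 188, 230]
  PtaVI (CGTA, off=0): starts [3, 203, 209, 213] → cuts [3, 203, 209, 213]
  LmaI (ACAGGTA, off=0): starts [13, 62, 97, 126, 165, 230, 246] → cuts [13, 62, 97, 126, 165, 230, 246]
  SqiIV (CAGACCTT, off=1): starts [42, 105, 116, 153, 175] → cuts [43, 106, 117, 154, 176]

Pooled cuts: [3, 13, 29, 40, 43, 62, 97, 106, 117, 126, 148, 154, 165, 176, 188, 203, 209, 213, 230, 244, 246]

Fragment lengths:
  [0,3): 3 bp
  [3,13): 10 bp
  [13,29): 16 bp
  [29,40): 11 bp
  [40,43): 3 bp
  [43,62): 19 bp
  [62,97): 35 bp
  [97,106): 9 bp
  [106,117): 11 bp
  [117,126): 9 bp
  [126,148): 22 bp
  [148,154): 6 bp
  [154,165): 11 bp
  [165,176): 11 bp
  [176,188): 12 bp
  [188,203): 15 bp
  [203,209): 6 bp
  [209,213): 4 bp
  [213,230): 17 bp
  [230,244): 14 bp
  [244,246): 2 bp
  [246,256): 10 bp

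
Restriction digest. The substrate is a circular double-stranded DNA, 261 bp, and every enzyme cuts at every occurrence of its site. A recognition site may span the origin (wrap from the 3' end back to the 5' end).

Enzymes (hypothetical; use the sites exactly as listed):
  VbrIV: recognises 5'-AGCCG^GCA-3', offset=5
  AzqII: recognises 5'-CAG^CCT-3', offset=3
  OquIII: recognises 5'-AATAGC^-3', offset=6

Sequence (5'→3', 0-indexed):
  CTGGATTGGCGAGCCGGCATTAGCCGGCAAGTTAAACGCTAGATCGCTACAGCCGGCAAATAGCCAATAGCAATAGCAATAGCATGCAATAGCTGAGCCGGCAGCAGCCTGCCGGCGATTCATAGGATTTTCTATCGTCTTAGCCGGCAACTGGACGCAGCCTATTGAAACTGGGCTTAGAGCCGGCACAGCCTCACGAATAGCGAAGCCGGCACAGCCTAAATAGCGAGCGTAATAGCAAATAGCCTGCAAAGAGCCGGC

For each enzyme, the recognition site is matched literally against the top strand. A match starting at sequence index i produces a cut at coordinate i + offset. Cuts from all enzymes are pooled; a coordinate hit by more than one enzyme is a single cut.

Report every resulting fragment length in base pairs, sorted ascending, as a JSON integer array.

Per-enzyme occurrences:
  VbrIV (AGCCGGCA, off=5): starts [11, 21, 50, 95, 141, 180, 206] → cuts [16, 26, 55, 100, 146, 185, 211]
  AzqII (CAGCCT, off=3): starts [104, 157, 188, 214] → cuts [107, 160, 191, 217]
  OquIII (AATAGC, off=6): starts [58, 65, 71, 77, 87, 198, 221, 233, 240] → cuts [64, 71, 77, 83, 93, 204, 227, 239, 246]

All cut coordinates (distinct, sorted): [16, 26, 55, 64, 71, 77, 83, 93, 100, 107, 146, 160, 185, 191, 204, 211, 217, 227, 239, 246]

Fragment lengths:
  16→26: 10 bp
  26→55: 29 bp
  55→64: 9 bp
  64→71: 7 bp
  71→77: 6 bp
  77→83: 6 bp
  83→93: 10 bp
  93→100: 7 bp
  100→107: 7 bp
  107→146: 39 bp
  146→160: 14 bp
  160→185: 25 bp
  185→191: 6 bp
  191→204: 13 bp
  204→211: 7 bp
  211→217: 6 bp
  217→227: 10 bp
  227→239: 12 bp
  239→246: 7 bp
  246→16 (wrap): 261-246+16 = 31 bp

[6,6,6,6,7,7,7,7,7,9,10,10,10,12,13,14,25,29,31,39]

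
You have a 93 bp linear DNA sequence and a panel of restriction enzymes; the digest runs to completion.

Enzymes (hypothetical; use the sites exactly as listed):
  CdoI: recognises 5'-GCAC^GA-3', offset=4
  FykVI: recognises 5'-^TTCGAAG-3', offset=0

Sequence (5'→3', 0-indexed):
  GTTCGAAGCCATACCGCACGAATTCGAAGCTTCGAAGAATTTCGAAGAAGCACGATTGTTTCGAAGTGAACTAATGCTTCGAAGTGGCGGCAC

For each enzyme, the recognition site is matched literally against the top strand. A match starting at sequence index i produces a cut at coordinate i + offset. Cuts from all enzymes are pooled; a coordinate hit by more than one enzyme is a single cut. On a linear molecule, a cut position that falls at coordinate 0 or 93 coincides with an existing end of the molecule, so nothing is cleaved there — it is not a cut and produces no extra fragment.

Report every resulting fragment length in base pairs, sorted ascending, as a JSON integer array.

Per-enzyme occurrences:
  CdoI GCACGA/4: at [15, 49] ⇒ [19, 53]
  FykVI TTCGAAG/0: at [1, 22, 30, 40, 59, 77] ⇒ [1, 22, 30, 40, 59, 77]

All cut coordinates (distinct, sorted): [1, 19, 22, 30, 40, 53, 59, 77]

Fragments:
  [0,1): 1 bp
  [1,19): 18 bp
  [19,22): 3 bp
  [22,30): 8 bp
  [30,40): 10 bp
  [40,53): 13 bp
  [53,59): 6 bp
  [59,77): 18 bp
  [77,93): 16 bp

[1,3,6,8,10,13,16,18,18]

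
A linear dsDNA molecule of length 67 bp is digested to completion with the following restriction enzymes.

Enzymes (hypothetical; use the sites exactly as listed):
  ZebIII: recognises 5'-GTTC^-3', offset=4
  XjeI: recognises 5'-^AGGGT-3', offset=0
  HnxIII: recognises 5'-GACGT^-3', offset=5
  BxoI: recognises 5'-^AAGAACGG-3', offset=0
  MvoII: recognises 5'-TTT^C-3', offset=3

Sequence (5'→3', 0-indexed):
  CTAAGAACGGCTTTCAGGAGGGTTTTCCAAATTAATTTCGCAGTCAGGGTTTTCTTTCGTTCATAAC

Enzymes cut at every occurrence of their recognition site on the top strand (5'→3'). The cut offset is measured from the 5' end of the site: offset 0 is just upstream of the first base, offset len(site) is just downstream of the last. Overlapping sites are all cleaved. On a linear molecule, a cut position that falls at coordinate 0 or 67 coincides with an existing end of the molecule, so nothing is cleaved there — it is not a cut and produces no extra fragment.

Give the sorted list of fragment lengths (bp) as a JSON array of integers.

Scan for sites:
  ZebIII (GTTC, off=4): starts [58] → cuts [62]
  XjeI (AGGGT, off=0): starts [18, 45] → cuts [18, 45]
  HnxIII (GACGT, off=5): no sites
  BxoI (AAGAACGG, off=0): starts [2] → cuts [2]
  MvoII (TTTC, off=3): starts [11, 23, 35, 50, 54] → cuts [14, 26, 38, 53, 57]

All cut coordinates (distinct, sorted): [2, 14, 18, 26, 38, 45, 53, 57, 62]

Fragment lengths:
  [0,2): 2 bp
  [2,14): 12 bp
  [14,18): 4 bp
  [18,26): 8 bp
  [26,38): 12 bp
  [38,45): 7 bp
  [45,53): 8 bp
  [53,57): 4 bp
  [57,62): 5 bp
  [62,67): 5 bp

[2,4,4,5,5,7,8,8,12,12]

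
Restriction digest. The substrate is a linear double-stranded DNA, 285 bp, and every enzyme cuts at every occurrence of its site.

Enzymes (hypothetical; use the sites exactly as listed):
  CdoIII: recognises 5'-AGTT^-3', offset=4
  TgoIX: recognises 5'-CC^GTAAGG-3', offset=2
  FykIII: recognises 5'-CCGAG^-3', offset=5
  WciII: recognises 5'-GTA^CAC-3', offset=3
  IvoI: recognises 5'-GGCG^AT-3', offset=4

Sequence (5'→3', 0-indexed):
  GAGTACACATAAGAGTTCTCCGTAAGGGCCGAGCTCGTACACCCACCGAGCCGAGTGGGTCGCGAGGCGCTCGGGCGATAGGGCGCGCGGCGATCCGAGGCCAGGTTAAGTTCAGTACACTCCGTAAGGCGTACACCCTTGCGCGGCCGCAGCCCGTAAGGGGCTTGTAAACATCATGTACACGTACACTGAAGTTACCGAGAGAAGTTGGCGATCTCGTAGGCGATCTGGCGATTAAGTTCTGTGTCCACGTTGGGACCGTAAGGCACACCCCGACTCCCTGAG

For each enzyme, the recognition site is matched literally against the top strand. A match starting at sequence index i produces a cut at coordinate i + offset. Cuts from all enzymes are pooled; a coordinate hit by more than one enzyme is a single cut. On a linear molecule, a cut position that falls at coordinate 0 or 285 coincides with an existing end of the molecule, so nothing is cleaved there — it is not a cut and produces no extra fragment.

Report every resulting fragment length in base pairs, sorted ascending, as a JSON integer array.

[4,4,5,5,5,6,6,6,6,7,7,8,8,10,10,11,12,12,12,13,15,19,22,22,25,25]

Site scan:
  CdoIII (AGTT, off=4): starts [13, 108, 192, 205, 237] → cuts [17, 112, 196, 209, 241]
  TgoIX (CCGTAAGG, off=2): starts [19, 121, 153, 258] → cuts [21, 123, 155, 260]
  FykIII (CCGAG, off=5): starts [28, 45, 50, 94, 197] → cuts [33, 50, 55, 99, 202]
  WciII (GTACAC, off=3): starts [2, 36, 114, 130, 177, 183] → cuts [5, 39, 117, 133, 180, 186]
  IvoI (GGCGAT, off=4): starts [73, 88, 209, 221, 229] → cuts [77, 92, 213, 225, 233]

All cut coordinates (distinct, sorted): [5, 17, 21, 33, 39, 50, 55, 77, 92, 99, 112, 117, 123, 133, 155, 180, 186, 196, 202, 209, 213, 225, 233, 241, 260]

Fragments:
  [0,5): 5 bp
  [5,17): 12 bp
  [17,21): 4 bp
  [21,33): 12 bp
  [33,39): 6 bp
  [39,50): 11 bp
  [50,55): 5 bp
  [55,77): 22 bp
  [77,92): 15 bp
  [92,99): 7 bp
  [99,112): 13 bp
  [112,117): 5 bp
  [117,123): 6 bp
  [123,133): 10 bp
  [133,155): 22 bp
  [155,180): 25 bp
  [180,186): 6 bp
  [186,196): 10 bp
  [196,202): 6 bp
  [202,209): 7 bp
  [209,213): 4 bp
  [213,225): 12 bp
  [225,233): 8 bp
  [233,241): 8 bp
  [241,260): 19 bp
  [260,285): 25 bp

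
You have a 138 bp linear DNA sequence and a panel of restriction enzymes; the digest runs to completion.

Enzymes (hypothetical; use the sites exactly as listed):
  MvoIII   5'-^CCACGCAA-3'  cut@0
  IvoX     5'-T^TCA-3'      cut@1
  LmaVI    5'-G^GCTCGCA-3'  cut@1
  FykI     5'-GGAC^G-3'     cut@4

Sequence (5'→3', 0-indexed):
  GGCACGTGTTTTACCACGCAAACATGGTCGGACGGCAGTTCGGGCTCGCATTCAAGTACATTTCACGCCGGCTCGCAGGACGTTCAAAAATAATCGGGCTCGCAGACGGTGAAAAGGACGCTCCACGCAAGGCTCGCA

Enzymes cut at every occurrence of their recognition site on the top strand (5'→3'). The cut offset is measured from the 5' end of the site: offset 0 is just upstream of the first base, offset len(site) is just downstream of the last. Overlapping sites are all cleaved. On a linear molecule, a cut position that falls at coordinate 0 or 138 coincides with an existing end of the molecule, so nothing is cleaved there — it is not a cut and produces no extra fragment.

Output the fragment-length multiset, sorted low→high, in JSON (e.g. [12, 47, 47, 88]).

Per-enzyme occurrences:
  MvoIII CCACGCAA/0: at [13, 122] ⇒ [13, 122]
  IvoX TTCA/1: at [50, 61, 82] ⇒ [51, 62, 83]
  LmaVI GGCTCGCA/1: at [42, 69, 96, 130] ⇒ [43, 70, 97, 131]
  FykI GGACG/4: at [29, 77, 115] ⇒ [33, 81, 119]

All cut coordinates (distinct, sorted): [13, 33, 43, 51, 62, 70, 81, 83, 97, 119, 122, 131]

Fragments:
  [0,13): 13 bp
  [13,33): 20 bp
  [33,43): 10 bp
  [43,51): 8 bp
  [51,62): 11 bp
  [62,70): 8 bp
  [70,81): 11 bp
  [81,83): 2 bp
  [83,97): 14 bp
  [97,119): 22 bp
  [119,122): 3 bp
  [122,131): 9 bp
  [131,138): 7 bp

[2,3,7,8,8,9,10,11,11,13,14,20,22]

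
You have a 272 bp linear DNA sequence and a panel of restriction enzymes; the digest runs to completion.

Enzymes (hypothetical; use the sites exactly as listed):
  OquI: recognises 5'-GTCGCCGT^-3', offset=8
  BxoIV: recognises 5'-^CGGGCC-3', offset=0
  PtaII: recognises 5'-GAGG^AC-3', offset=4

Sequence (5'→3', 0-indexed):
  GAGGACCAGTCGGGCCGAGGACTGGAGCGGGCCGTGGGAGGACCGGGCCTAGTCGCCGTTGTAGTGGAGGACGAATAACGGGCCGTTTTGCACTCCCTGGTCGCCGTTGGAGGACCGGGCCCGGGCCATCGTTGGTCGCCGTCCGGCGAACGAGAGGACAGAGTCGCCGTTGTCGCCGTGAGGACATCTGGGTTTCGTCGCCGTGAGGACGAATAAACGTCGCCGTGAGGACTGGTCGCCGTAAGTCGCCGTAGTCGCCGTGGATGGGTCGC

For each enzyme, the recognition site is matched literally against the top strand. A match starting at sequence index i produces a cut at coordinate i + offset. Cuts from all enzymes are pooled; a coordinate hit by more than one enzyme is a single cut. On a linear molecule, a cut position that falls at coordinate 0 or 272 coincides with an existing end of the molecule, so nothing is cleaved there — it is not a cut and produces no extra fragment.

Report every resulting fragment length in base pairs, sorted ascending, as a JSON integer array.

Per-enzyme occurrences:
  OquI GTCGCCGT/8: at [51, 99, 134, 162, 171, 196, 218, 234, 244, 253] ⇒ [59, 107, 142, 170, 179, 204, 226, 242, 252, 261]
  BxoIV CGGGCC/0: at [10, 27, 43, 78, 115, 121] ⇒ [10, 27, 43, 78, 115, 121]
  PtaII GAGGAC/4: at [0, 16, 37, 66, 109, 153, 179, 204, 226] ⇒ [4, 20, 41, 70, 113, 157, 183, 208, 230]

Pooled cuts: [4, 10, 20, 27, 41, 43, 59, 70, 78, 107, 113, 115, 121, 142, 157, 170, 179, 183, 204, 208, 226, 230, 242, 252, 261]

Fragments:
  [0,4): 4 bp
  [4,10): 6 bp
  [10,20): 10 bp
  [20,27): 7 bp
  [27,41): 14 bp
  [41,43): 2 bp
  [43,59): 16 bp
  [59,70): 11 bp
  [70,78): 8 bp
  [78,107): 29 bp
  [107,113): 6 bp
  [113,115): 2 bp
  [115,121): 6 bp
  [121,142): 21 bp
  [142,157): 15 bp
  [157,170): 13 bp
  [170,179): 9 bp
  [179,183): 4 bp
  [183,204): 21 bp
  [204,208): 4 bp
  [208,226): 18 bp
  [226,230): 4 bp
  [230,242): 12 bp
  [242,252): 10 bp
  [252,261): 9 bp
  [261,272): 11 bp

[2,2,4,4,4,4,6,6,6,7,8,9,9,10,10,11,11,12,13,14,15,16,18,21,21,29]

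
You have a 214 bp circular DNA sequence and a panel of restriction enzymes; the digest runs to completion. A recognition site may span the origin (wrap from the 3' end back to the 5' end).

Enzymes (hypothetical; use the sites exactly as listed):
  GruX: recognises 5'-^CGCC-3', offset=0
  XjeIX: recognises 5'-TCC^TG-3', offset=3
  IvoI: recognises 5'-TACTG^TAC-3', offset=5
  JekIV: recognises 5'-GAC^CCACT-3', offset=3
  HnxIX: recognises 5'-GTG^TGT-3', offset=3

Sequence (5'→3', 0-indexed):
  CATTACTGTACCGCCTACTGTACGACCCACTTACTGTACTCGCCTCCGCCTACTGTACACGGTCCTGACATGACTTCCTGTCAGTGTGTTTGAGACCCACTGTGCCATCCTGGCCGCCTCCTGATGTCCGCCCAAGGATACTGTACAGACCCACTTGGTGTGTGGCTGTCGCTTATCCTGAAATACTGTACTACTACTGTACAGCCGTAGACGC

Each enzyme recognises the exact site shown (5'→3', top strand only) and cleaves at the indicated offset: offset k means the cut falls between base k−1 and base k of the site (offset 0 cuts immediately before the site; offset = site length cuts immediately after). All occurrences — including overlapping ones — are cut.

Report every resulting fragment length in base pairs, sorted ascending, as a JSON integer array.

[3,4,4,6,6,7,7,7,8,9,9,10,10,10,10,10,11,11,12,13,14,15,18]

Site scan:
  GruX (CGCC, off=0): starts [11, 40, 46, 114, 128, 211] → cuts [11, 40, 46, 114, 128, 211]
  XjeIX (TCCTG, off=3): starts [62, 75, 107, 118, 175] → cuts [65, 78, 110, 121, 178]
  IvoI (TACTGTAC, off=5): starts [3, 15, 31, 50, 138, 183, 194] → cuts [8, 20, 36, 55, 143, 188, 199]
  JekIV (GACCCACT, off=3): starts [23, 93, 147] → cuts [26, 96, 150]
  HnxIX (GTGTGT, off=3): starts [83, 157] → cuts [86, 160]

All cut coordinates (distinct, sorted): [8, 11, 20, 26, 36, 40, 46, 55, 65, 78, 86, 96, 110, 114, 121, 128, 143, 150, 160, 178, 188, 199, 211]

Fragment lengths:
  8→11: 3 bp
  11→20: 9 bp
  20→26: 6 bp
  26→36: 10 bp
  36→40: 4 bp
  40→46: 6 bp
  46→55: 9 bp
  55→65: 10 bp
  65→78: 13 bp
  78→86: 8 bp
  86→96: 10 bp
  96→110: 14 bp
  110→114: 4 bp
  114→121: 7 bp
  121→128: 7 bp
  128→143: 15 bp
  143→150: 7 bp
  150→160: 10 bp
  160→178: 18 bp
  178→188: 10 bp
  188→199: 11 bp
  199→211: 12 bp
  211→8 (wrap): 214-211+8 = 11 bp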